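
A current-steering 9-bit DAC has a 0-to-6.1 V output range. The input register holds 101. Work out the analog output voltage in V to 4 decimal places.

1.2033 V

LSB = 6.1 V / 2^9 = 11.914 mV.
V_out = 0 + 101 × 0.0119141 V = 1.20332 V.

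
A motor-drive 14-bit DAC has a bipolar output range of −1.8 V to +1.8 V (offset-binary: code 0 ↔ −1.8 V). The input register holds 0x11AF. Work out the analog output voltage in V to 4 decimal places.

-0.8053 V

LSB = 3.6 V / 2^14 = 219.73 µV.
Code 0x11AF = 4527 decimal.
V_out = (−1.8) + 4527 × 0.000219727 V = -0.805298 V.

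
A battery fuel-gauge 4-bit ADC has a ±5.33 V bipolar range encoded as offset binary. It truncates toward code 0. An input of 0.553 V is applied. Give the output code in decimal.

code 8

With 16 levels over 10.66 V, one step is 0.6663 V.
(0.553 − (−5.33)) / 0.66625 = 8.830 LSBs.
⌊·⌋(8.830) = 8.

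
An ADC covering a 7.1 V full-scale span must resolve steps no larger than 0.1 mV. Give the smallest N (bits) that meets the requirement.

17 bits

Number of steps required ≥ 7.1 V / 0.1 mV = 71000.00.
Need 2^N ≥ 71000.00; 2^16 = 65536, 2^17 = 131072.
Minimum N = 17.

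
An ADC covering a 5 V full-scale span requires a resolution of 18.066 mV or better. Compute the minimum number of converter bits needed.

9 bits

Number of steps required ≥ 5 V / 18.066 mV = 276.76.
Need 2^N ≥ 276.76; 2^8 = 256, 2^9 = 512.
Minimum N = 9.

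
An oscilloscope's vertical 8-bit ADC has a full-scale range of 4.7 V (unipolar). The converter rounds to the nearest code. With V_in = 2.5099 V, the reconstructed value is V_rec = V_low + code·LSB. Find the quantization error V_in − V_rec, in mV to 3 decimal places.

LSB = 4.7/2^8 = 18.359 mV.
(2.5099 − 0)/0.0183594 = 136.7094; round gives code 137.
Code 137 maps back to 0 + 137×0.0183594 V = 2.5152344 V.
Error = 2.5099 − 2.5152344 = -0.00533437 V = -5.334 mV.

-5.334 mV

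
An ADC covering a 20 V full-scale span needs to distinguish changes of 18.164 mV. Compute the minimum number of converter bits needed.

11 bits

Number of steps required ≥ 20 V / 18.164 mV = 1101.08.
Need 2^N ≥ 1101.08; 2^10 = 1024, 2^11 = 2048.
Minimum N = 11.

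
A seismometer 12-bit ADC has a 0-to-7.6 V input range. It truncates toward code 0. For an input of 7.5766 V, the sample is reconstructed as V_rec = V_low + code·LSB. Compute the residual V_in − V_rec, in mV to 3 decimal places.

0.721 mV

LSB = 7.6/2^12 = 1.855 mV.
(7.5766 − 0)/0.00185547 = 4083.3886; ⌊·⌋ gives code 4083.
Reconstructed: 7.5758789 V.
V_in − V_rec = 0.000721094 V = 0.721 mV.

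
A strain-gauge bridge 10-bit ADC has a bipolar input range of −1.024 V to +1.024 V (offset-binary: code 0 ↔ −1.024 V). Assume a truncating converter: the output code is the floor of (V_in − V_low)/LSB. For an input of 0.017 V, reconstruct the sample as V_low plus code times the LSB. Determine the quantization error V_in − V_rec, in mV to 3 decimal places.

One LSB is 2.048 V / 1024 = 2.000 mV.
(V_in − V_low)/LSB = (0.017 − (−1.024))/0.002 = 520.5000 → code 520 (floor).
Code 520 maps back to (−1.024) + 520×0.002 V = 0.016 V.
Error = 0.017 − 0.016 = 0.001 V = 1.000 mV.

1.000 mV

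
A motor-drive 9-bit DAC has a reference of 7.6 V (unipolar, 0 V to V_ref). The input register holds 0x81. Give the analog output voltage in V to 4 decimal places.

1.9148 V

LSB = 7.6 V / 2^9 = 14.844 mV.
Code 0x81 = 129 decimal.
V_out = 0 + 129 × 0.0148437 V = 1.91484 V.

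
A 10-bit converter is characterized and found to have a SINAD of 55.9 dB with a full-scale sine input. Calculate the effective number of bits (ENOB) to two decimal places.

8.99 bits

ENOB = (SINAD − 1.76) / 6.02 = (55.9 − 1.76)/6.02 = 8.993.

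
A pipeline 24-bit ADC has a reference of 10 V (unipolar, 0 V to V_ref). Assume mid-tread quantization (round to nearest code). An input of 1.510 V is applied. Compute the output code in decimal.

Full-scale span = 10 V; LSB = 10/2^24 = 0.60 µV.
(V_in − V_low)/LSB = (1.510 − 0) / 5.96046e-07 = 2533359.616.
So the output code is 2533360.

code 2533360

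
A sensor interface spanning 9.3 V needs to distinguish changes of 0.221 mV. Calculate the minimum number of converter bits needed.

16 bits

Number of steps required ≥ 9.3 V / 0.221 mV = 42081.45.
Need 2^N ≥ 42081.45; 2^15 = 32768, 2^16 = 65536.
Minimum N = 16.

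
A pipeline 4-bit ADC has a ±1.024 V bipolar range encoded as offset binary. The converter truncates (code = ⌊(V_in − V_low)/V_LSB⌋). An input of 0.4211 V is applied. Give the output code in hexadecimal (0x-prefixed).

LSB = 2.048 V / 16 = 128.000 mV.
(0.4211 − (−1.024)) / 0.128 = 11.290 LSBs.
So the output code is 11.
In hexadecimal (0x-prefixed): 0xB.

code 0xB (decimal 11)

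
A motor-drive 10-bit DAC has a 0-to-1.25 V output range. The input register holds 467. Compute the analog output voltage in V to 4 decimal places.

LSB = 1.25 V / 2^10 = 1.221 mV.
V_out = 0 + 467 × 0.0012207 V = 0.570068 V.

0.5701 V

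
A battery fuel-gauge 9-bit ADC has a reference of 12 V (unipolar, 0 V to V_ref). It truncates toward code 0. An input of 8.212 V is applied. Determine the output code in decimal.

code 350

LSB = 12 V / 512 = 23.438 mV.
(8.212 − 0) / 0.0234375 = 350.379 LSBs.
So the output code is 350.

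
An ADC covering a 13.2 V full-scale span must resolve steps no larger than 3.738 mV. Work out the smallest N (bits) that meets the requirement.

12 bits

Number of steps required ≥ 13.2 V / 3.738 mV = 3531.30.
Need 2^N ≥ 3531.30; 2^11 = 2048, 2^12 = 4096.
Minimum N = 12.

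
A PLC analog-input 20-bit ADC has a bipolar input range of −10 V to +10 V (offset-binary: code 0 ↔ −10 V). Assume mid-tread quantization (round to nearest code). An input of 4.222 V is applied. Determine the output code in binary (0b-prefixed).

code 0b10110110000010101010 (decimal 745642)

Full-scale span = 20 V; LSB = 20/2^20 = 19.07 µV.
Input sits at 745642.394 steps above V_low.
round(745642.394) = 745642.
In binary (0b-prefixed): 0b10110110000010101010.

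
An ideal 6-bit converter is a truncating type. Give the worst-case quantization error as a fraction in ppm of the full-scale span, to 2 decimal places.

Truncating → worst-case error = 1 LSB = V_FS/2^6, so 1e+06/64 = 15625 ppm of full scale.

15625.00 ppm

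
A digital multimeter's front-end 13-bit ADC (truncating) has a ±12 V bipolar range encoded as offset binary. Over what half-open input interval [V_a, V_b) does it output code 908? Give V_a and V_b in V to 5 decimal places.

[-9.33984 V, -9.33691 V)

LSB = 24/2^13 = 2.930 mV.
V_a = V_low + 908·LSB = -9.33984 V; V_b = V_low + 909·LSB = -9.33691 V.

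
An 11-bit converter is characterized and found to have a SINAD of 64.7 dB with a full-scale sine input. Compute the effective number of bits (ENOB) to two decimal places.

ENOB = (SINAD − 1.76) / 6.02 = (64.7 − 1.76)/6.02 = 10.455.

10.46 bits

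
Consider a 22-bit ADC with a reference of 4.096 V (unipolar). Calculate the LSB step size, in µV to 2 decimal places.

Full-scale span = 4.096 V.
LSB = 4.096 / 2^22 = 4.096 / 4194304 = 9.76563e-07 V = 0.98 µV.

0.98 µV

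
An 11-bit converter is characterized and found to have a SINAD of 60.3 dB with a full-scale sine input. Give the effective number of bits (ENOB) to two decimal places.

9.72 bits

ENOB = (SINAD − 1.76) / 6.02 = (60.3 − 1.76)/6.02 = 9.724.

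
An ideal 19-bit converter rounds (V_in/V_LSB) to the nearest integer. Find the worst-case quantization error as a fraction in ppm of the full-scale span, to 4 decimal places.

0.9537 ppm

Rounding → worst-case error = ½ LSB = V_FS/2^20, so 1e+06/1048576 = 0.953674 ppm of full scale.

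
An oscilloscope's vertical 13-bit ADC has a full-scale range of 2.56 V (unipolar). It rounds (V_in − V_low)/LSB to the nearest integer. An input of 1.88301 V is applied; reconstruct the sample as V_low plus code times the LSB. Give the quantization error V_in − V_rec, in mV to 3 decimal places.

-0.115 mV

One LSB is 2.56 V / 8192 = 312.50 µV.
(1.88301 − 0)/0.0003125 = 6025.6320; round gives code 6026.
V_rec = 0 + 6026·0.0003125 = 1.883125 V.
Difference: -0.000115 V → -0.115 mV.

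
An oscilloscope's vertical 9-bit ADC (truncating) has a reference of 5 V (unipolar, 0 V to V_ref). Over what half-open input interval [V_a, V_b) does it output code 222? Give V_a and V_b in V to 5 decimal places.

[2.16797 V, 2.17773 V)

LSB = 5/2^9 = 9.766 mV.
V_a = V_low + 222·LSB = 2.16797 V; V_b = V_low + 223·LSB = 2.17773 V.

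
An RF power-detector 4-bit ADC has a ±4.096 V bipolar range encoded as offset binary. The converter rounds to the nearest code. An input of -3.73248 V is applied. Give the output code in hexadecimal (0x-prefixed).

code 0x1 (decimal 1)

With 16 levels over 8.192 V, one step is 0.5120 V.
(-3.73248 − (−4.096)) / 0.512 = 0.710 LSBs.
round(0.710) = 1.
In hexadecimal (0x-prefixed): 0x1.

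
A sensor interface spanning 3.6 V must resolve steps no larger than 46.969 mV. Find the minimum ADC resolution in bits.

7 bits

Number of steps required ≥ 3.6 V / 46.969 mV = 76.65.
Need 2^N ≥ 76.65; 2^6 = 64, 2^7 = 128.
Minimum N = 7.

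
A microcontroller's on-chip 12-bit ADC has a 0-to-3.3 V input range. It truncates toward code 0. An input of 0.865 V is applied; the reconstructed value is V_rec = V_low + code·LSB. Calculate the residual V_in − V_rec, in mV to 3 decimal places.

LSB = 3.3/2^12 = 0.806 mV.
(V_in − V_low)/LSB = (0.865 − 0)/0.000805664 = 1073.6485 → code 1073 (floor).
V_rec = 0 + 1073·0.000805664 = 0.86447754 V.
Error = 0.865 − 0.86447754 = 0.000522461 V = 0.522 mV.

0.522 mV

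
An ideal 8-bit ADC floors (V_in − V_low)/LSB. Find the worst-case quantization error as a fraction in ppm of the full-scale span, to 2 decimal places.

Truncating → worst-case error = 1 LSB = V_FS/2^8, so 1e+06/256 = 3906.25 ppm of full scale.

3906.25 ppm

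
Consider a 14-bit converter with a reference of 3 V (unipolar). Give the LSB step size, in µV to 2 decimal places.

183.11 µV

Full-scale span = 3 V.
LSB = 3 / 2^14 = 3 / 16384 = 0.000183105 V = 183.11 µV.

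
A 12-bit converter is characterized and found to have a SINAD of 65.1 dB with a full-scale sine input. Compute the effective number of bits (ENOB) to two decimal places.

ENOB = (SINAD − 1.76) / 6.02 = (65.1 − 1.76)/6.02 = 10.522.

10.52 bits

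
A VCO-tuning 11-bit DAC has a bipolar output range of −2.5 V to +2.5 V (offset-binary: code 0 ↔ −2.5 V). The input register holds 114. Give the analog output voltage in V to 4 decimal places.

LSB = 5 V / 2^11 = 2.441 mV.
V_out = (−2.5) + 114 × 0.00244141 V = -2.22168 V.

-2.2217 V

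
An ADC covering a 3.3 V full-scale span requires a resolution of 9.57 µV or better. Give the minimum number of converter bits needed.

19 bits

Number of steps required ≥ 3.3 V / 9.57 µV = 344827.59.
Need 2^N ≥ 344827.59; 2^18 = 262144, 2^19 = 524288.
Minimum N = 19.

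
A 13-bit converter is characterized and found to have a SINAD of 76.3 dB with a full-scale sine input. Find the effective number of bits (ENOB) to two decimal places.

ENOB = (SINAD − 1.76) / 6.02 = (76.3 − 1.76)/6.02 = 12.382.

12.38 bits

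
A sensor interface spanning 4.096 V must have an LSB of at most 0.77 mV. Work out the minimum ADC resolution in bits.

Number of steps required ≥ 4.096 V / 0.77 mV = 5319.48.
Need 2^N ≥ 5319.48; 2^12 = 4096, 2^13 = 8192.
Minimum N = 13.

13 bits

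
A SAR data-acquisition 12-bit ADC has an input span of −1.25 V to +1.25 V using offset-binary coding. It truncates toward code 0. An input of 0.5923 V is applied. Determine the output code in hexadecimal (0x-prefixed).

With 4096 levels over 2.5 V, one step is 0.610 mV.
Input sits at 3018.424 steps above V_low.
So the output code is 3018.
In hexadecimal (0x-prefixed): 0xBCA.

code 0xBCA (decimal 3018)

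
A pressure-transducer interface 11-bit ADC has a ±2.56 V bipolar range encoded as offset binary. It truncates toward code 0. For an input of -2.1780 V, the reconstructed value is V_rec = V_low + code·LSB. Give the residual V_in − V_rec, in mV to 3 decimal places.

LSB = 5.12/2^11 = 2.500 mV.
Scaled input = 152.8000 LSBs, so code = 152.
Reconstructed: -2.18 V.
Error = -2.1780 − (−2.18) = 0.002 V = 2.000 mV.

2.000 mV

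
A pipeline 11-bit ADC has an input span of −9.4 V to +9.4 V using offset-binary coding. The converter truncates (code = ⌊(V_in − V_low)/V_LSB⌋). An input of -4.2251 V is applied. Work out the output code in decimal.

code 563

Full-scale span = 18.8 V; LSB = 18.8/2^11 = 9.180 mV.
(V_in − V_low)/LSB = (-4.2251 − (−9.4)) / 0.00917969 = 563.734.
So the output code is 563.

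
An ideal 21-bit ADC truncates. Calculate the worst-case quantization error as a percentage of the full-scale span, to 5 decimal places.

Truncating → worst-case error = 1 LSB = V_FS/2^21, so 100/2097152 = 4.76837e-05 % of full scale.

0.00005 %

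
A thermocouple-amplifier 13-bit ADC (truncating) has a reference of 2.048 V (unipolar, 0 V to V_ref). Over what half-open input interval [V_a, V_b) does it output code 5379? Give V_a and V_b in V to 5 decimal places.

[1.34475 V, 1.34500 V)

LSB = 2.048/2^13 = 250.00 µV.
V_a = V_low + 5379·LSB = 1.34475 V; V_b = V_low + 5380·LSB = 1.345 V.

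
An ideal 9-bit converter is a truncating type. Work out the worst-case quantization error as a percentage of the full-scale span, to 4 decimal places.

0.1953 %

Truncating → worst-case error = 1 LSB = V_FS/2^9, so 100/512 = 0.195312 % of full scale.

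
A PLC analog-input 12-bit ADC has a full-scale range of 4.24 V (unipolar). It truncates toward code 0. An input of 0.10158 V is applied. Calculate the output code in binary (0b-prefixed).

With 4096 levels over 4.24 V, one step is 1.035 mV.
(0.10158 − 0) / 0.00103516 = 98.130 LSBs.
So the output code is 98.
In binary (0b-prefixed): 0b1100010.

code 0b1100010 (decimal 98)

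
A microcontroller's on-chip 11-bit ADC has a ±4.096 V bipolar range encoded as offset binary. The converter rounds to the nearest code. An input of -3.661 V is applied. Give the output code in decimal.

With 2048 levels over 8.192 V, one step is 4.000 mV.
Input sits at 108.750 steps above V_low.
round(108.750) = 109.

code 109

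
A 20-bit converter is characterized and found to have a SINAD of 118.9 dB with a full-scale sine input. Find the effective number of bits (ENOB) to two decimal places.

ENOB = (SINAD − 1.76) / 6.02 = (118.9 − 1.76)/6.02 = 19.458.

19.46 bits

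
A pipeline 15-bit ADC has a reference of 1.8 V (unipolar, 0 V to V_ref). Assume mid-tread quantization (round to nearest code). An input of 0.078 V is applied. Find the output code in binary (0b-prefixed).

code 0b10110001100 (decimal 1420)

With 32768 levels over 1.8 V, one step is 54.93 µV.
Input sits at 1419.947 steps above V_low.
So the output code is 1420.
In binary (0b-prefixed): 0b10110001100.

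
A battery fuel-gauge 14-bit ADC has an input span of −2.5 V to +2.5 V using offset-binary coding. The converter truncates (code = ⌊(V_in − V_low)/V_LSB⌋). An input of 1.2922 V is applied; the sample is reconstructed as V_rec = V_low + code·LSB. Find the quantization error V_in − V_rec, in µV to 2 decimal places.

85.74 µV

One LSB is 5 V / 16384 = 305.18 µV.
(1.2922 − (−2.5))/0.000305176 = 12426.2810; ⌊·⌋ gives code 12426.
Code 12426 maps back to (−2.5) + 12426×0.000305176 V = 1.2921143 V.
Difference: 8.57422e-05 V → 85.74 µV.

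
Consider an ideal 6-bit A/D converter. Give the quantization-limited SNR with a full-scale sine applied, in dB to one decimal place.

37.9 dB

SNR ≈ 6.02·N + 1.76 dB = 6.02·6 + 1.76 = 37.88 dB.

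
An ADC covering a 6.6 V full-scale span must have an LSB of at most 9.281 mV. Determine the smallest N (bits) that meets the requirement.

10 bits

Number of steps required ≥ 6.6 V / 9.281 mV = 711.13.
Need 2^N ≥ 711.13; 2^9 = 512, 2^10 = 1024.
Minimum N = 10.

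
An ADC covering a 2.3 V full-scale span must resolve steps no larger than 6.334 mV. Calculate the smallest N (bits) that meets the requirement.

Number of steps required ≥ 2.3 V / 6.334 mV = 363.12.
Need 2^N ≥ 363.12; 2^8 = 256, 2^9 = 512.
Minimum N = 9.

9 bits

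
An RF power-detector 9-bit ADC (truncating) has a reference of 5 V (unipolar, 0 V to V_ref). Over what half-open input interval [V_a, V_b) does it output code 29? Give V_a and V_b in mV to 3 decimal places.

[283.203 mV, 292.969 mV)

LSB = 5/2^9 = 9.766 mV.
V_a = V_low + 29·LSB = 0.283203 V; V_b = V_low + 30·LSB = 0.292969 V.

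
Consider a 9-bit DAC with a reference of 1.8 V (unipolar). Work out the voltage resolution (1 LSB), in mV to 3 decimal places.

Full-scale span = 1.8 V.
LSB = 1.8 / 2^9 = 1.8 / 512 = 0.00351563 V = 3.516 mV.

3.516 mV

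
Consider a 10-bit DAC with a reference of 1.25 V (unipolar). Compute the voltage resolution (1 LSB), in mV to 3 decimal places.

1.221 mV

Full-scale span = 1.25 V.
LSB = 1.25 / 2^10 = 1.25 / 1024 = 0.0012207 V = 1.221 mV.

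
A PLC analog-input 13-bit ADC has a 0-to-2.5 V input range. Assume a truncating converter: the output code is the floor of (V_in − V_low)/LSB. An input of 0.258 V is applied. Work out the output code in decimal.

code 845

With 8192 levels over 2.5 V, one step is 305.18 µV.
Input sits at 845.414 steps above V_low.
So the output code is 845.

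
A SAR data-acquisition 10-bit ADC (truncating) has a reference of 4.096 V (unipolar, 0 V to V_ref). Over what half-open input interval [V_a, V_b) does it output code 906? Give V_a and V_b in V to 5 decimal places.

LSB = 4.096/2^10 = 4.000 mV.
V_a = V_low + 906·LSB = 3.624 V; V_b = V_low + 907·LSB = 3.628 V.

[3.62400 V, 3.62800 V)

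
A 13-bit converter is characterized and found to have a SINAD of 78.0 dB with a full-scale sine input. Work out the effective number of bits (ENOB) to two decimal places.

ENOB = (SINAD − 1.76) / 6.02 = (78.0 − 1.76)/6.02 = 12.664.

12.66 bits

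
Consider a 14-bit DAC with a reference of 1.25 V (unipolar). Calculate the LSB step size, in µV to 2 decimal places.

Full-scale span = 1.25 V.
LSB = 1.25 / 2^14 = 1.25 / 16384 = 7.62939e-05 V = 76.29 µV.

76.29 µV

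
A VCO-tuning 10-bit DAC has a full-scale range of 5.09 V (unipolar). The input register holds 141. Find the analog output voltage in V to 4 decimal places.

0.7009 V

LSB = 5.09 V / 2^10 = 4.971 mV.
V_out = 0 + 141 × 0.0049707 V = 0.700869 V.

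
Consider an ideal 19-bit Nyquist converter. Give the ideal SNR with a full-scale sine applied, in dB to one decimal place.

116.1 dB

SNR ≈ 6.02·N + 1.76 dB = 6.02·19 + 1.76 = 116.14 dB.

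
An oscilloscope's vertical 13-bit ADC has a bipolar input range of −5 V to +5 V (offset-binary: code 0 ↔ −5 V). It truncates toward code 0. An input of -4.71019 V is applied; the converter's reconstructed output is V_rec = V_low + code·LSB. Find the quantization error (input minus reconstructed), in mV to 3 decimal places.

LSB = 10/2^13 = 1.221 mV.
Scaled input = 237.4124 LSBs, so code = 237.
Code 237 maps back to (−5) + 237×0.0012207 V = -4.7106934 V.
Error = -4.71019 − (−4.7106934) = 0.000503359 V = 0.503 mV.

0.503 mV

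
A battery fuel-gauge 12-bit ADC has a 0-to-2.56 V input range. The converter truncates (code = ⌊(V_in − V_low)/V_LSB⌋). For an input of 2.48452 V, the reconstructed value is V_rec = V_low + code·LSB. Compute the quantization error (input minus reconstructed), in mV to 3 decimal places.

0.145 mV

One LSB is 2.56 V / 4096 = 0.625 mV.
(V_in − V_low)/LSB = (2.48452 − 0)/0.000625 = 3975.2320 → code 3975 (floor).
Reconstructed: 2.484375 V.
Difference: 0.000145 V → 0.145 mV.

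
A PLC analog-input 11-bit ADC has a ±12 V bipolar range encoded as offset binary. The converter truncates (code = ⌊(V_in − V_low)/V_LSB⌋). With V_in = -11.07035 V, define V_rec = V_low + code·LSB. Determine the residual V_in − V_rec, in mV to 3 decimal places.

3.869 mV

One LSB is 24 V / 2048 = 11.719 mV.
(V_in − V_low)/LSB = (-11.07035 − (−12))/0.0117188 = 79.3301 → code 79 (floor).
Reconstructed: -11.074219 V.
V_in − V_rec = 0.00386875 V = 3.869 mV.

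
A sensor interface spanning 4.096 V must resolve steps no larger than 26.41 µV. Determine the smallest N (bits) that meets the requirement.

Number of steps required ≥ 4.096 V / 26.41 µV = 155092.77.
Need 2^N ≥ 155092.77; 2^17 = 131072, 2^18 = 262144.
Minimum N = 18.

18 bits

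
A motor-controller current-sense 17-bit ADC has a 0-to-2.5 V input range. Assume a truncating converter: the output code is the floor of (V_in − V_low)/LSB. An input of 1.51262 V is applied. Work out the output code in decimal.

code 79304

Full-scale span = 2.5 V; LSB = 2.5/2^17 = 19.07 µV.
(V_in − V_low)/LSB = (1.51262 − 0) / 1.90735e-05 = 79304.851.
⌊·⌋(79304.851) = 79304.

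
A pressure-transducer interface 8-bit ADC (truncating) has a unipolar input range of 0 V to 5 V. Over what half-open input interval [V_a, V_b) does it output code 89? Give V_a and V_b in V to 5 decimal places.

LSB = 5/2^8 = 19.531 mV.
V_a = V_low + 89·LSB = 1.73828 V; V_b = V_low + 90·LSB = 1.75781 V.

[1.73828 V, 1.75781 V)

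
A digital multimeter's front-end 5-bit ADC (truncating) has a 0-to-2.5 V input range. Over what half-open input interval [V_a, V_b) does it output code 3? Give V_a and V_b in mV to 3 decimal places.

LSB = 2.5/2^5 = 78.125 mV.
V_a = V_low + 3·LSB = 0.234375 V; V_b = V_low + 4·LSB = 0.3125 V.

[234.375 mV, 312.500 mV)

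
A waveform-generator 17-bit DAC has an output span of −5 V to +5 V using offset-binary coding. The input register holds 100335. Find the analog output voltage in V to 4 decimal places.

LSB = 10 V / 2^17 = 76.29 µV.
V_out = (−5) + 100335 × 7.62939e-05 V = 2.65495 V.

2.6550 V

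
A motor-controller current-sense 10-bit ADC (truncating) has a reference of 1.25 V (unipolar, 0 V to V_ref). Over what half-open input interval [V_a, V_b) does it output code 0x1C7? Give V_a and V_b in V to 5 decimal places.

LSB = 1.25/2^10 = 1.221 mV.
Code 0x1C7 = 455 decimal.
V_a = V_low + 455·LSB = 0.55542 V; V_b = V_low + 456·LSB = 0.556641 V.

[0.55542 V, 0.55664 V)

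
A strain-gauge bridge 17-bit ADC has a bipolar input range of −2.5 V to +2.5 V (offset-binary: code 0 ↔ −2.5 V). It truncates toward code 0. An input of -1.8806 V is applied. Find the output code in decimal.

Full-scale span = 5 V; LSB = 5/2^17 = 38.15 µV.
(-1.8806 − (−2.5)) / 3.8147e-05 = 16237.199 LSBs.
Floor → code 16237.

code 16237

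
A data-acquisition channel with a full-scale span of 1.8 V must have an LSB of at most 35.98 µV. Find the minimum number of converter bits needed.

Number of steps required ≥ 1.8 V / 35.98 µV = 50027.79.
Need 2^N ≥ 50027.79; 2^15 = 32768, 2^16 = 65536.
Minimum N = 16.

16 bits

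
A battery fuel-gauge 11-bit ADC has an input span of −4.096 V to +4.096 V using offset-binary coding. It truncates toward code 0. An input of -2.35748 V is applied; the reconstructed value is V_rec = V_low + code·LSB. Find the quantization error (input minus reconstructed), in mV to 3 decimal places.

Step size: 8.192 V ÷ 2^11 = 4.000 mV.
(-2.35748 − (−4.096))/0.004 = 434.6300; ⌊·⌋ gives code 434.
V_rec = (−4.096) + 434·0.004 = -2.36 V.
Error = -2.35748 − (−2.36) = 0.00252 V = 2.520 mV.

2.520 mV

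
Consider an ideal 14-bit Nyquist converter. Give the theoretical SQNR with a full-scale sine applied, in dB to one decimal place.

SNR ≈ 6.02·N + 1.76 dB = 6.02·14 + 1.76 = 86.04 dB.

86.0 dB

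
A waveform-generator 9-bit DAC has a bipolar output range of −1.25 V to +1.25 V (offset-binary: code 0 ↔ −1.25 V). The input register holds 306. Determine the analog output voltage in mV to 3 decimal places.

244.141 mV

LSB = 2.5 V / 2^9 = 4.883 mV.
V_out = (−1.25) + 306 × 0.00488281 V = 0.244141 V.
= 244.141 mV.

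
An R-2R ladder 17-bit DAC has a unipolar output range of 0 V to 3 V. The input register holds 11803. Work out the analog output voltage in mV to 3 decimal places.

LSB = 3 V / 2^17 = 22.89 µV.
V_out = 0 + 11803 × 2.28882e-05 V = 0.270149 V.
= 270.149 mV.

270.149 mV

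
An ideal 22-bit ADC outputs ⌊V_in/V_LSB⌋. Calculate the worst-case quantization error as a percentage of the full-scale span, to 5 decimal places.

0.00002 %

Truncating → worst-case error = 1 LSB = V_FS/2^22, so 100/4194304 = 2.38419e-05 % of full scale.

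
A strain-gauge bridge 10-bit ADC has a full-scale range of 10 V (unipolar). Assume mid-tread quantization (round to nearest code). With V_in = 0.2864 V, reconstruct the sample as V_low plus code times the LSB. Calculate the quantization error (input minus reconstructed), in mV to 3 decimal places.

LSB = 10/2^10 = 9.766 mV.
(0.2864 − 0)/0.00976562 = 29.3274; round gives code 29.
V_rec = 0 + 29·0.00976562 = 0.28320312 V.
Difference: 0.00319688 V → 3.197 mV.

3.197 mV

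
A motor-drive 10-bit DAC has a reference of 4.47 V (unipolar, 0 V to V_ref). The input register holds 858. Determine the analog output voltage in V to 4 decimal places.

3.7454 V

LSB = 4.47 V / 2^10 = 4.365 mV.
V_out = 0 + 858 × 0.00436523 V = 3.74537 V.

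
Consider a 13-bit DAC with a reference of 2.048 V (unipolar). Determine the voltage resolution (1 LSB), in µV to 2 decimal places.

250.00 µV

Full-scale span = 2.048 V.
LSB = 2.048 / 2^13 = 2.048 / 8192 = 0.00025 V = 250.00 µV.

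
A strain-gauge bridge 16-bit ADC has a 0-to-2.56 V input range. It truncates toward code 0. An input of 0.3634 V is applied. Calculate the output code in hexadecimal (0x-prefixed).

code 0x2457 (decimal 9303)

Full-scale span = 2.56 V; LSB = 2.56/2^16 = 39.06 µV.
Input sits at 9303.040 steps above V_low.
Floor → code 9303.
In hexadecimal (0x-prefixed): 0x2457.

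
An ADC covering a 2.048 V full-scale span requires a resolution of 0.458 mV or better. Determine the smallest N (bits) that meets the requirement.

13 bits

Number of steps required ≥ 2.048 V / 0.458 mV = 4471.62.
Need 2^N ≥ 4471.62; 2^12 = 4096, 2^13 = 8192.
Minimum N = 13.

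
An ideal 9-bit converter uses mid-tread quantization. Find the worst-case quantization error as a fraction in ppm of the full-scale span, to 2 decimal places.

976.56 ppm

Rounding → worst-case error = ½ LSB = V_FS/2^10, so 1e+06/1024 = 976.562 ppm of full scale.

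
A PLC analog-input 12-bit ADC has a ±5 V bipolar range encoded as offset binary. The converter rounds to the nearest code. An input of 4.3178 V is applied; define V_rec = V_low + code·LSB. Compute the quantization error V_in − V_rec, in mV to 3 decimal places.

-1.048 mV

One LSB is 10 V / 4096 = 2.441 mV.
(V_in − V_low)/LSB = (4.3178 − (−5))/0.00244141 = 3816.5709 → code 3817 (round).
Reconstructed: 4.3188477 V.
Error = 4.3178 − 4.3188477 = -0.00104766 V = -1.048 mV.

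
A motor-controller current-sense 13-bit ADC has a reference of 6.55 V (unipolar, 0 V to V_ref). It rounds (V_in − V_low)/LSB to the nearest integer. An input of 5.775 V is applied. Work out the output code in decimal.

code 7223

LSB = 6.55 V / 8192 = 0.800 mV.
(V_in − V_low)/LSB = (5.775 − 0) / 0.000799561 = 7222.718.
Round → code 7223.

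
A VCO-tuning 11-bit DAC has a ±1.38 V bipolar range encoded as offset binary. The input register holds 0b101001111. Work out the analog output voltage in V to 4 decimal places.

LSB = 2.76 V / 2^11 = 1.348 mV.
Code 0b101001111 = 335 decimal.
V_out = (−1.38) + 335 × 0.00134766 V = -0.928535 V.

-0.9285 V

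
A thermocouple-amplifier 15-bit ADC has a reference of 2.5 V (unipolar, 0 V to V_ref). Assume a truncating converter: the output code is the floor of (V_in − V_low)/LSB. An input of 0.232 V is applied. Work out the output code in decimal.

code 3040

Full-scale span = 2.5 V; LSB = 2.5/2^15 = 76.29 µV.
(V_in − V_low)/LSB = (0.232 − 0) / 7.62939e-05 = 3040.870.
Floor → code 3040.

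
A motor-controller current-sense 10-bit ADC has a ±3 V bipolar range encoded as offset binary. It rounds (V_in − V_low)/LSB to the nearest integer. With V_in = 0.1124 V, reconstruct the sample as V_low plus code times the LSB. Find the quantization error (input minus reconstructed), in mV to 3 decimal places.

1.072 mV

Step size: 6 V ÷ 2^10 = 5.859 mV.
(V_in − V_low)/LSB = (0.1124 − (−3))/0.00585938 = 531.1829 → code 531 (round).
V_rec = (−3) + 531·0.00585938 = 0.11132812 V.
V_in − V_rec = 0.00107187 V = 1.072 mV.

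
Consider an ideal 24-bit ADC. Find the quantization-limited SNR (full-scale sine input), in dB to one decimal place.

146.2 dB

SNR ≈ 6.02·N + 1.76 dB = 6.02·24 + 1.76 = 146.24 dB.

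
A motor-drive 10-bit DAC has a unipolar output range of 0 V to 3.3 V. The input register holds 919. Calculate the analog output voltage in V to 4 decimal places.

2.9616 V

LSB = 3.3 V / 2^10 = 3.223 mV.
V_out = 0 + 919 × 0.00322266 V = 2.96162 V.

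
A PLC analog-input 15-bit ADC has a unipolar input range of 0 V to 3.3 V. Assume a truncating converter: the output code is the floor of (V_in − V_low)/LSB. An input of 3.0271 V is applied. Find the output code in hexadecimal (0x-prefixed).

code 0x756A (decimal 30058)

Full-scale span = 3.3 V; LSB = 3.3/2^15 = 100.71 µV.
(V_in − V_low)/LSB = (3.0271 − 0) / 0.000100708 = 30058.186.
⌊·⌋(30058.186) = 30058.
In hexadecimal (0x-prefixed): 0x756A.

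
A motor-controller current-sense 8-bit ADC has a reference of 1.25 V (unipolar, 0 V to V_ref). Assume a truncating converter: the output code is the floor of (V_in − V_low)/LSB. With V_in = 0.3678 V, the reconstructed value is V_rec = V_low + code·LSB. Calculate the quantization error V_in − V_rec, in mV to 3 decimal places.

One LSB is 1.25 V / 256 = 4.883 mV.
Scaled input = 75.3254 LSBs, so code = 75.
Reconstructed: 0.36621094 V.
Difference: 0.00158906 V → 1.589 mV.

1.589 mV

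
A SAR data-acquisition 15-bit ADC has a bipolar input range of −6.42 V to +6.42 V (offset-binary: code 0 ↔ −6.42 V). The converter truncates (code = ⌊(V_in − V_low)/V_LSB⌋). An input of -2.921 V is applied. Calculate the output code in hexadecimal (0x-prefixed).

code 0x22E1 (decimal 8929)

Full-scale span = 12.84 V; LSB = 12.84/2^15 = 391.85 µV.
Input sits at 8929.535 steps above V_low.
Floor → code 8929.
In hexadecimal (0x-prefixed): 0x22E1.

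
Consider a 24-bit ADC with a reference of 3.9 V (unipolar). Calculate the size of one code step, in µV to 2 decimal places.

Full-scale span = 3.9 V.
LSB = 3.9 / 2^24 = 3.9 / 16777216 = 2.32458e-07 V = 0.23 µV.

0.23 µV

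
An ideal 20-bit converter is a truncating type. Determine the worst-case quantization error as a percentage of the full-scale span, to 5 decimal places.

0.00010 %

Truncating → worst-case error = 1 LSB = V_FS/2^20, so 100/1048576 = 9.53674e-05 % of full scale.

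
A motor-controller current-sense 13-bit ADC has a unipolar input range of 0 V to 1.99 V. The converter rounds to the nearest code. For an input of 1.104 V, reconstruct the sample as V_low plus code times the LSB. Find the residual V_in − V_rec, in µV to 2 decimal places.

-71.04 µV

One LSB is 1.99 V / 8192 = 242.92 µV.
(1.104 − 0)/0.00024292 = 4544.7075; round gives code 4545.
V_rec = 0 + 4545·0.00024292 = 1.104071 V.
Error = 1.104 − 1.104071 = -7.10449e-05 V = -71.04 µV.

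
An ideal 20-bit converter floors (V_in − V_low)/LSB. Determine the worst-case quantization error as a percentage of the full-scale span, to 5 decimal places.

0.00010 %

Truncating → worst-case error = 1 LSB = V_FS/2^20, so 100/1048576 = 9.53674e-05 % of full scale.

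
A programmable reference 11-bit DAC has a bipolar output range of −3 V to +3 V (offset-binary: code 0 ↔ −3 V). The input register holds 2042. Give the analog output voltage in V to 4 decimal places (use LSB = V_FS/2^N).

2.9824 V

LSB = 6 V / 2^11 = 2.930 mV.
V_out = (−3) + 2042 × 0.00292969 V = 2.98242 V.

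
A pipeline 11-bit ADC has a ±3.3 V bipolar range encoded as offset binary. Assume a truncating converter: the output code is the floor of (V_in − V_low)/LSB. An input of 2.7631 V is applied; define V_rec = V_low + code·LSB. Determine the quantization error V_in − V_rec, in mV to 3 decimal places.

One LSB is 6.6 V / 2048 = 3.223 mV.
(2.7631 − (−3.3))/0.00322266 = 1881.3983; ⌊·⌋ gives code 1881.
Code 1881 maps back to (−3.3) + 1881×0.00322266 V = 2.7618164 V.
V_in − V_rec = 0.00128359 V = 1.284 mV.

1.284 mV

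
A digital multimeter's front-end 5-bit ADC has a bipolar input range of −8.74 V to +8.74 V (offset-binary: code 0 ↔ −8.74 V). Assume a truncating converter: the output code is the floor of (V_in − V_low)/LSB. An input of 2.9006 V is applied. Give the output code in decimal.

code 21

With 32 levels over 17.48 V, one step is 0.5463 V.
Input sits at 21.310 steps above V_low.
⌊·⌋(21.310) = 21.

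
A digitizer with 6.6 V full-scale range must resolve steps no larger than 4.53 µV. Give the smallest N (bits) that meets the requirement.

21 bits

Number of steps required ≥ 6.6 V / 4.53 µV = 1456953.64.
Need 2^N ≥ 1456953.64; 2^20 = 1048576, 2^21 = 2097152.
Minimum N = 21.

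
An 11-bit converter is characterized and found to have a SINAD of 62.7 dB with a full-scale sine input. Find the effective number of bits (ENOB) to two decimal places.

10.12 bits

ENOB = (SINAD − 1.76) / 6.02 = (62.7 − 1.76)/6.02 = 10.123.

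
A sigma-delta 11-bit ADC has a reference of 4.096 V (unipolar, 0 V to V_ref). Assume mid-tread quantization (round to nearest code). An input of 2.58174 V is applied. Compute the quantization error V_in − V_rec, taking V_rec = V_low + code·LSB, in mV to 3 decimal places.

-0.260 mV

LSB = 4.096/2^11 = 2.000 mV.
(V_in − V_low)/LSB = (2.58174 − 0)/0.002 = 1290.8700 → code 1291 (round).
Code 1291 maps back to 0 + 1291×0.002 V = 2.582 V.
Error = 2.58174 − 2.582 = -0.00026 V = -0.260 mV.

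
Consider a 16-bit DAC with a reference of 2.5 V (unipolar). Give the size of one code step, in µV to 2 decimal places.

Full-scale span = 2.5 V.
LSB = 2.5 / 2^16 = 2.5 / 65536 = 3.8147e-05 V = 38.15 µV.

38.15 µV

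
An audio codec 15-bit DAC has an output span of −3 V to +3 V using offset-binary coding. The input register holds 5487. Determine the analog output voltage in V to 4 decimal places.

LSB = 6 V / 2^15 = 183.11 µV.
V_out = (−3) + 5487 × 0.000183105 V = -1.9953 V.

-1.9953 V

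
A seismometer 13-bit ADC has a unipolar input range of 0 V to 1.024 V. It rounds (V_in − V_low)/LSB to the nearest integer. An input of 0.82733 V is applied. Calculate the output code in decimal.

code 6619

LSB = 1.024 V / 8192 = 125.00 µV.
(0.82733 − 0) / 0.000125 = 6618.640 LSBs.
Round → code 6619.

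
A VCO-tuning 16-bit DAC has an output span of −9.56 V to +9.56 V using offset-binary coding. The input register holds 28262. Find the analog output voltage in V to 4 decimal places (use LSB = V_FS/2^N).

-1.3146 V

LSB = 19.12 V / 2^16 = 291.75 µV.
V_out = (−9.56) + 28262 × 0.000291748 V = -1.31462 V.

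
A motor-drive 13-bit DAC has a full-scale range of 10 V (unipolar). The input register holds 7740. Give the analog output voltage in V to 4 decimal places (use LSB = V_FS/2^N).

LSB = 10 V / 2^13 = 1.221 mV.
V_out = 0 + 7740 × 0.0012207 V = 9.44824 V.

9.4482 V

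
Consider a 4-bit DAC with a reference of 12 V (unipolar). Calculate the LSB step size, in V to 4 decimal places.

Full-scale span = 12 V.
LSB = 12 / 2^4 = 12 / 16 = 0.75 V = 0.7500 V.

0.7500 V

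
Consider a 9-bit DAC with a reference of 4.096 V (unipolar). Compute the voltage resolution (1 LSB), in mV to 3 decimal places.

Full-scale span = 4.096 V.
LSB = 4.096 / 2^9 = 4.096 / 512 = 0.008 V = 8.000 mV.

8.000 mV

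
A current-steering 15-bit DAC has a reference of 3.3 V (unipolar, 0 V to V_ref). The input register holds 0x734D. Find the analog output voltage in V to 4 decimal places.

2.9726 V

LSB = 3.3 V / 2^15 = 100.71 µV.
Code 0x734D = 29517 decimal.
V_out = 0 + 29517 × 0.000100708 V = 2.9726 V.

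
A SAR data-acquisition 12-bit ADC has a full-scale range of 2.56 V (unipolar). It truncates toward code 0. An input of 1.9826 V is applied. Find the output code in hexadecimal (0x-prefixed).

LSB = 2.56 V / 4096 = 0.625 mV.
(1.9826 − 0) / 0.000625 = 3172.160 LSBs.
⌊·⌋(3172.160) = 3172.
In hexadecimal (0x-prefixed): 0xC64.

code 0xC64 (decimal 3172)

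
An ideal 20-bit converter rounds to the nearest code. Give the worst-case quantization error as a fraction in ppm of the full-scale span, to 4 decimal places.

Rounding → worst-case error = ½ LSB = V_FS/2^21, so 1e+06/2097152 = 0.476837 ppm of full scale.

0.4768 ppm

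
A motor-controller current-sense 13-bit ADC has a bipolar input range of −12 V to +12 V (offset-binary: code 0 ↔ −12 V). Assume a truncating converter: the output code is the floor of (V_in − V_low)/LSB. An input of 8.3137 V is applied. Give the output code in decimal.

code 6933

Full-scale span = 24 V; LSB = 24/2^13 = 2.930 mV.
(8.3137 − (−12)) / 0.00292969 = 6933.743 LSBs.
So the output code is 6933.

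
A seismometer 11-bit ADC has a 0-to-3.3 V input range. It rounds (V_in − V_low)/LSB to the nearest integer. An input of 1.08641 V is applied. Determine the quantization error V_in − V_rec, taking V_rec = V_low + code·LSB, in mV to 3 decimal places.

LSB = 3.3/2^11 = 1.611 mV.
(1.08641 − 0)/0.00161133 = 674.2326; round gives code 674.
V_rec = 0 + 674·0.00161133 = 1.0860352 V.
Difference: 0.000374844 V → 0.375 mV.

0.375 mV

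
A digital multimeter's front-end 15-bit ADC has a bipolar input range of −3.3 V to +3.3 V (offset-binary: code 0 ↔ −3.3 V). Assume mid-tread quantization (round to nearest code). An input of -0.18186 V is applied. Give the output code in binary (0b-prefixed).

With 32768 levels over 6.6 V, one step is 201.42 µV.
(-0.18186 − (−3.3)) / 0.000201416 = 15481.093 LSBs.
So the output code is 15481.
In binary (0b-prefixed): 0b11110001111001.

code 0b11110001111001 (decimal 15481)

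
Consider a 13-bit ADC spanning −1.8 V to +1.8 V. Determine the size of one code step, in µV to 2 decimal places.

Full-scale span = 3.6 V.
LSB = 3.6 / 2^13 = 3.6 / 8192 = 0.000439453 V = 439.45 µV.

439.45 µV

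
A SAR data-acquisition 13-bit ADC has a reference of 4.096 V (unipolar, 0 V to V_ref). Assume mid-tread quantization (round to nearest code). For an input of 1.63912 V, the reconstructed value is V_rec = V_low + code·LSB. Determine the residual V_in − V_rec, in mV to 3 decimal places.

0.120 mV

LSB = 4.096/2^13 = 0.500 mV.
Scaled input = 3278.2400 LSBs, so code = 3278.
V_rec = 0 + 3278·0.0005 = 1.639 V.
Difference: 0.00012 V → 0.120 mV.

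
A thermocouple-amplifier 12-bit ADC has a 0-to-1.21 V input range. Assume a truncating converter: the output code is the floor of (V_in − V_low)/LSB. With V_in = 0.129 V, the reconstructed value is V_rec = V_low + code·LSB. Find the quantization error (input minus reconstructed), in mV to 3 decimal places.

One LSB is 1.21 V / 4096 = 295.41 µV.
(0.129 − 0)/0.00029541 = 436.6810; ⌊·⌋ gives code 436.
Code 436 maps back to 0 + 436×0.00029541 V = 0.12879883 V.
Error = 0.129 − 0.12879883 = 0.000201172 V = 0.201 mV.

0.201 mV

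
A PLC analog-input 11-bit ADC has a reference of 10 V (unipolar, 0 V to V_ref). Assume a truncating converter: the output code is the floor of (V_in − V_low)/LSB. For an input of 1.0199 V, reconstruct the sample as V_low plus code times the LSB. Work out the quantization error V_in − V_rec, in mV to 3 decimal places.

LSB = 10/2^11 = 4.883 mV.
(V_in − V_low)/LSB = (1.0199 − 0)/0.00488281 = 208.8755 → code 208 (floor).
Code 208 maps back to 0 + 208×0.00488281 V = 1.015625 V.
Error = 1.0199 − 1.015625 = 0.004275 V = 4.275 mV.

4.275 mV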